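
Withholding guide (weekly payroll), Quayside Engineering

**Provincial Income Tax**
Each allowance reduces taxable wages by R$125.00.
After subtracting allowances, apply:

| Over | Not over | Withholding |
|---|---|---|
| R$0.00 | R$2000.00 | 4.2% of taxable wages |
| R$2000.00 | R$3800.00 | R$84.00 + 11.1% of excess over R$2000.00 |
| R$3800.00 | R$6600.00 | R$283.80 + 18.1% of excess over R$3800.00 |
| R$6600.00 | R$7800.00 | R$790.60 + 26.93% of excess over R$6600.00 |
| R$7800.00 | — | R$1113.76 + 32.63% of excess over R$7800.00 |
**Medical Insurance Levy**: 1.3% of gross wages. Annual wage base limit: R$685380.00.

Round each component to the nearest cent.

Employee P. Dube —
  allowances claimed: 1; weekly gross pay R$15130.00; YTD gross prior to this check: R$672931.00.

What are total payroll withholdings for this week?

Provincial Income Tax: taxable = R$15130.00 − 1×R$125.00 = R$15005.00
  R$1113.76 + 32.63% × (R$15005.00 − R$7800.00) = R$1113.76 + 32.63% × R$7205.00 = R$3464.75
Medical Insurance Levy: cap R$685380.00 − YTD R$672931.00 = R$12449.00 subject; 1.3% × R$12449.00 = R$161.84
Total: R$3464.75 + R$161.84 = R$3626.59

R$3626.59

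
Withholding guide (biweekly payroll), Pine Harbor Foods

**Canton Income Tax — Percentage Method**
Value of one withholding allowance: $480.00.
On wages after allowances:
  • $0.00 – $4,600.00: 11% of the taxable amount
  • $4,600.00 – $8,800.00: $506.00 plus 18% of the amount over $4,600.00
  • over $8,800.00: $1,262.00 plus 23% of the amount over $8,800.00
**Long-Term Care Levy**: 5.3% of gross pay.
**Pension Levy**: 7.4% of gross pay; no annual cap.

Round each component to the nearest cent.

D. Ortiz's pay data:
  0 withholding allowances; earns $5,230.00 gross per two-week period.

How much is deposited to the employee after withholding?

Canton Income Tax: taxable = $5,230.00
  $506.00 + 18% × ($5,230.00 − $4,600.00) = $506.00 + 18% × $630.00 = $619.40
Long-Term Care Levy: 5.3% × $5,230.00 = $277.19
Pension Levy: 7.4% × $5,230.00 = $387.02
Total withheld: $619.40 + $277.19 + $387.02 = $1,283.61
Net pay: $5,230.00 − $1,283.61 = $3,946.39

$3,946.39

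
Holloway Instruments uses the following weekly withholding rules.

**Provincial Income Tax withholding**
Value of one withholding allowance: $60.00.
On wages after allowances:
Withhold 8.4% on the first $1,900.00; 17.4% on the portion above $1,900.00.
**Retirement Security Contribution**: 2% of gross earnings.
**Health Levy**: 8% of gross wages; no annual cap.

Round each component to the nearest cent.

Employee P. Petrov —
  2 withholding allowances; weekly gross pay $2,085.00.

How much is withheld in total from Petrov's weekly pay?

Provincial Income Tax: taxable = $2,085.00 − 2×$60.00 = $1,965.00
  $159.60 + 17.4% × ($1,965.00 − $1,900.00) = $159.60 + 17.4% × $65.00 = $170.91
Retirement Security Contribution: 2% × $2,085.00 = $41.70
Health Levy: 8% × $2,085.00 = $166.80
Total: $170.91 + $41.70 + $166.80 = $379.41

$379.41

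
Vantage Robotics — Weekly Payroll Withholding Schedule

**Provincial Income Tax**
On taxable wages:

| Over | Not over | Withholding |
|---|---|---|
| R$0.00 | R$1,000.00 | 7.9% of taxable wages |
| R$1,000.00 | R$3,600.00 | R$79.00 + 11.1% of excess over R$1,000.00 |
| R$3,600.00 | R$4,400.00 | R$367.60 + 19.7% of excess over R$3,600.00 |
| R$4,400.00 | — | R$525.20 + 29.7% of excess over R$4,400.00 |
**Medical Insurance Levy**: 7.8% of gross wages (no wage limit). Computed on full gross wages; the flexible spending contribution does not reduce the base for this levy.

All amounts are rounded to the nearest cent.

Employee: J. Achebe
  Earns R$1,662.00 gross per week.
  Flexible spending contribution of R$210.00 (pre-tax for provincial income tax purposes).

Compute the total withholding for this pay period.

Provincial Income Tax: taxable = R$1,662.00 − R$210.00 = R$1,452.00
  R$79.00 + 11.1% × (R$1,452.00 − R$1,000.00) = R$79.00 + 11.1% × R$452.00 = R$129.17
Medical Insurance Levy: 7.8% × R$1,662.00 = R$129.64
Total: R$129.17 + R$129.64 = R$258.81

R$258.81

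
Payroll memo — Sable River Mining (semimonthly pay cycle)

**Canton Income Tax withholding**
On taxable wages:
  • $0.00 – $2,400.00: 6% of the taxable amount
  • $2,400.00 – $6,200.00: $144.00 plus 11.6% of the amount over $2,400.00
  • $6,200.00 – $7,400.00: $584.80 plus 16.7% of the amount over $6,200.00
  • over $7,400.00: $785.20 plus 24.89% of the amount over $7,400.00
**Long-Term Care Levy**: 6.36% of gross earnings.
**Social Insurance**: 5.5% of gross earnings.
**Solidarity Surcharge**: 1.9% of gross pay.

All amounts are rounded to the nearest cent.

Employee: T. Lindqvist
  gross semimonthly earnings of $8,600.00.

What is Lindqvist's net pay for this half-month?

$6,332.76

Canton Income Tax: taxable = $8,600.00
  $785.20 + 24.89% × ($8,600.00 − $7,400.00) = $785.20 + 24.89% × $1,200.00 = $1,083.88
Long-Term Care Levy: 6.36% × $8,600.00 = $546.96
Social Insurance: 5.5% × $8,600.00 = $473.00
Solidarity Surcharge: 1.9% × $8,600.00 = $163.40
Total withheld: $1,083.88 + $546.96 + $473.00 + $163.40 = $2,267.24
Net pay: $8,600.00 − $2,267.24 = $6,332.76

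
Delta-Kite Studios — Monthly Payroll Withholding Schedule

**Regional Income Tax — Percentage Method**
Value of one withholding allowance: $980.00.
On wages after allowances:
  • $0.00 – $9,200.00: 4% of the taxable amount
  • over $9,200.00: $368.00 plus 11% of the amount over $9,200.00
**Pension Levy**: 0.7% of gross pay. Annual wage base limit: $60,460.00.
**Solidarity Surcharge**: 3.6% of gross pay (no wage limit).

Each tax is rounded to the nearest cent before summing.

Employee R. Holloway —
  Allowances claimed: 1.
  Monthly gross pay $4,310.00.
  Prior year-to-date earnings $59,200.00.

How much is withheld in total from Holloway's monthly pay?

Regional Income Tax: taxable = $4,310.00 − 1×$980.00 = $3,330.00
  4% × $3,330.00 = $133.20
Pension Levy: cap $60,460.00 − YTD $59,200.00 = $1,260.00 subject; 0.7% × $1,260.00 = $8.82
Solidarity Surcharge: 3.6% × $4,310.00 = $155.16
Total: $133.20 + $8.82 + $155.16 = $297.18

$297.18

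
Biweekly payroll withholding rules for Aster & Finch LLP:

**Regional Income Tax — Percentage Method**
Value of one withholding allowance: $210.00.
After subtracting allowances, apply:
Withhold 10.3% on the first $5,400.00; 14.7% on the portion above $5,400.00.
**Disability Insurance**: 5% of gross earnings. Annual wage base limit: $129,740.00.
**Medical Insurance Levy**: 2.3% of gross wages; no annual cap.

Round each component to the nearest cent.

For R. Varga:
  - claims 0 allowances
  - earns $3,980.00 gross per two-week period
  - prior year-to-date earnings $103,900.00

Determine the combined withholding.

Regional Income Tax: taxable = $3,980.00
  10.3% × $3,980.00 = $409.94
Disability Insurance: 5% × $3,980.00 = $199.00
Medical Insurance Levy: 2.3% × $3,980.00 = $91.54
Total: $409.94 + $199.00 + $91.54 = $700.48

$700.48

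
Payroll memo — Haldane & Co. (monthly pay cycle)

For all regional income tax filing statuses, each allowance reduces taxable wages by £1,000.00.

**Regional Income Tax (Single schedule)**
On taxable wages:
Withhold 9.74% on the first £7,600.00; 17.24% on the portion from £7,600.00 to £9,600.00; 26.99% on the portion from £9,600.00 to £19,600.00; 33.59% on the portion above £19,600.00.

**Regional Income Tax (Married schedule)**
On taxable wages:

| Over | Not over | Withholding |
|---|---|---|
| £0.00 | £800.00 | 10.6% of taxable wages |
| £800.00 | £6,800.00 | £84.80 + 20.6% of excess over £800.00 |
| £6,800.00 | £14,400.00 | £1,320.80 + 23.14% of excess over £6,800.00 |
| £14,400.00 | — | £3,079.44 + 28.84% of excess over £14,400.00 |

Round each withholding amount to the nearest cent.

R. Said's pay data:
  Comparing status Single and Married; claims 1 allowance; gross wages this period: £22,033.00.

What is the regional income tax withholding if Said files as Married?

Regional Income Tax (Married): taxable = £22,033.00 − 1×£1,000.00 = £21,033.00
  £3,079.44 + 28.84% × (£21,033.00 − £14,400.00) = £3,079.44 + 28.84% × £6,633.00 = £4,992.40

£4,992.40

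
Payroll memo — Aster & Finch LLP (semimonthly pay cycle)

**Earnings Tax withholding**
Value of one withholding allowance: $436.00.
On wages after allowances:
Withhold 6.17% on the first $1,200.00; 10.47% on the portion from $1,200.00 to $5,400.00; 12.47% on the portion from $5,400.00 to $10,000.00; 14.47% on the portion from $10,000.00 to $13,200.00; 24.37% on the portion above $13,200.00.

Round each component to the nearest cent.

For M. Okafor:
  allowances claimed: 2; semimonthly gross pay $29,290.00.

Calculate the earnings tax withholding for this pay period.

$5,259.07

Earnings Tax: taxable = $29,290.00 − 2×$436.00 = $28,418.00
  $1,550.44 + 24.37% × ($28,418.00 − $13,200.00) = $1,550.44 + 24.37% × $15,218.00 = $5,259.07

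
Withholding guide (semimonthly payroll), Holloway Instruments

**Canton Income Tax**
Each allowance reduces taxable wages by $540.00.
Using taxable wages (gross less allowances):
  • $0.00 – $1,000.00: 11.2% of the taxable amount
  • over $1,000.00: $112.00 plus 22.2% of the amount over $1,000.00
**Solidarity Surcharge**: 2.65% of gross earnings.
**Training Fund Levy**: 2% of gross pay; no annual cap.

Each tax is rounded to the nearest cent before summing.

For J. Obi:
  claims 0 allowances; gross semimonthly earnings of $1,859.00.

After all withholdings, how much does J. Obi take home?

Canton Income Tax: taxable = $1,859.00
  $112.00 + 22.2% × ($1,859.00 − $1,000.00) = $112.00 + 22.2% × $859.00 = $302.70
Solidarity Surcharge: 2.65% × $1,859.00 = $49.26
Training Fund Levy: 2% × $1,859.00 = $37.18
Total withheld: $302.70 + $49.26 + $37.18 = $389.14
Net pay: $1,859.00 − $389.14 = $1,469.86

$1,469.86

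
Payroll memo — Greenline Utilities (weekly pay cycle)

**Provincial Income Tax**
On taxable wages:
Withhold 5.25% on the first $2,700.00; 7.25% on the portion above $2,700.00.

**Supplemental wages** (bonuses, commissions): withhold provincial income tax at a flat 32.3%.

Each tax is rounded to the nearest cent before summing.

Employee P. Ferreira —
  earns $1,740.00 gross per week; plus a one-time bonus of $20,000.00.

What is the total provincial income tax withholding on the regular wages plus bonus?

$6,551.35

Provincial Income Tax: taxable = $1,740.00
  5.25% × $1,740.00 = $91.35
Supplemental (32.3% flat on bonus): 32.3% × $20,000.00 = $6,460.00
Total provincial income tax: $91.35 + $6,460.00 = $6,551.35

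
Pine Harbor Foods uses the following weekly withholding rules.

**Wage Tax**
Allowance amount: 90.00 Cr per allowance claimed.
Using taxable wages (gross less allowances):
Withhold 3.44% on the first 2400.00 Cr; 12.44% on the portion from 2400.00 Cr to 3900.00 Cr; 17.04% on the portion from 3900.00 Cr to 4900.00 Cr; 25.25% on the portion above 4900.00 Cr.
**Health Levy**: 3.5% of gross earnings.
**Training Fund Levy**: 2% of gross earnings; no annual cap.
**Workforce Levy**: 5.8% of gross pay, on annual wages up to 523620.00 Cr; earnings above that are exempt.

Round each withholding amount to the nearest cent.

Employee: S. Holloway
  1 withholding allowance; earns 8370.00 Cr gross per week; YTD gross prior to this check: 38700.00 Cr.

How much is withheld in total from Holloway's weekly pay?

Wage Tax: taxable = 8370.00 Cr − 1×90.00 Cr = 8280.00 Cr
  439.56 Cr + 25.25% × (8280.00 Cr − 4900.00 Cr) = 439.56 Cr + 25.25% × 3380.00 Cr = 1293.01 Cr
Health Levy: 3.5% × 8370.00 Cr = 292.95 Cr
Training Fund Levy: 2% × 8370.00 Cr = 167.40 Cr
Workforce Levy: 5.8% × 8370.00 Cr = 485.46 Cr
Total: 1293.01 Cr + 292.95 Cr + 167.40 Cr + 485.46 Cr = 2238.82 Cr

2238.82 Cr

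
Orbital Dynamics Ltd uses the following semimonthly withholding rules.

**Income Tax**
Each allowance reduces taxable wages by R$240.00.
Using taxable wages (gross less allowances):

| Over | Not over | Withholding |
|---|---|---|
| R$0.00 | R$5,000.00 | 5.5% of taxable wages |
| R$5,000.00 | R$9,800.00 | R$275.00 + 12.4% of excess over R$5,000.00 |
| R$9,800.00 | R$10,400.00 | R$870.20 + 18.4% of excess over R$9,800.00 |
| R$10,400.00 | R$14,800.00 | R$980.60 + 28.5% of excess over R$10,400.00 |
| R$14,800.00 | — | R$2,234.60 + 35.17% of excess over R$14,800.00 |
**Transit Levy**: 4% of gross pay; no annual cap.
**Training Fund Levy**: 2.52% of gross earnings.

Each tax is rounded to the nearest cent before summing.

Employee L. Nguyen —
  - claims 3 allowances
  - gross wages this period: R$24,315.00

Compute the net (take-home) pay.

R$17,401.86

Income Tax: taxable = R$24,315.00 − 3×R$240.00 = R$23,595.00
  R$2,234.60 + 35.17% × (R$23,595.00 − R$14,800.00) = R$2,234.60 + 35.17% × R$8,795.00 = R$5,327.80
Transit Levy: 4% × R$24,315.00 = R$972.60
Training Fund Levy: 2.52% × R$24,315.00 = R$612.74
Total withheld: R$5,327.80 + R$972.60 + R$612.74 = R$6,913.14
Net pay: R$24,315.00 − R$6,913.14 = R$17,401.86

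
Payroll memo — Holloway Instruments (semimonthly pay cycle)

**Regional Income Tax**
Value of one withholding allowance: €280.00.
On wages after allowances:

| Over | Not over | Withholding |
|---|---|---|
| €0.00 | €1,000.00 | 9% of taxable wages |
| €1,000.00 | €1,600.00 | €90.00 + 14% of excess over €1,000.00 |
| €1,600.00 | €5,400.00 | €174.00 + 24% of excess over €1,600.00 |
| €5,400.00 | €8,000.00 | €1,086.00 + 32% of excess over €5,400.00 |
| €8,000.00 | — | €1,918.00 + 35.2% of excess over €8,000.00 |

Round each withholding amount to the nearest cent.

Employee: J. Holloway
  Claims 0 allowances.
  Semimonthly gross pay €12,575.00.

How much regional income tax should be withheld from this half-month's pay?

Regional Income Tax: taxable = €12,575.00
  €1,918.00 + 35.2% × (€12,575.00 − €8,000.00) = €1,918.00 + 35.2% × €4,575.00 = €3,528.40

€3,528.40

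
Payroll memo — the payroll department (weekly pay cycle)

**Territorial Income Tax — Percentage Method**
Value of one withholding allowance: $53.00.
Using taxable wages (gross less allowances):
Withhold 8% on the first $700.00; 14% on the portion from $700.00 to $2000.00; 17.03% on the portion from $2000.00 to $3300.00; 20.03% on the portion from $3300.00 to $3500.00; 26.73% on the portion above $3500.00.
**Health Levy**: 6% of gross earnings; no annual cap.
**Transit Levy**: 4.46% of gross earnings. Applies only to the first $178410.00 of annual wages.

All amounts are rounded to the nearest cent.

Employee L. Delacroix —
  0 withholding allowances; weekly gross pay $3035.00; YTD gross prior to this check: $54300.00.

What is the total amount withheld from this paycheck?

$731.72

Territorial Income Tax: taxable = $3035.00
  $238.00 + 17.03% × ($3035.00 − $2000.00) = $238.00 + 17.03% × $1035.00 = $414.26
Health Levy: 6% × $3035.00 = $182.10
Transit Levy: 4.46% × $3035.00 = $135.36
Total: $414.26 + $182.10 + $135.36 = $731.72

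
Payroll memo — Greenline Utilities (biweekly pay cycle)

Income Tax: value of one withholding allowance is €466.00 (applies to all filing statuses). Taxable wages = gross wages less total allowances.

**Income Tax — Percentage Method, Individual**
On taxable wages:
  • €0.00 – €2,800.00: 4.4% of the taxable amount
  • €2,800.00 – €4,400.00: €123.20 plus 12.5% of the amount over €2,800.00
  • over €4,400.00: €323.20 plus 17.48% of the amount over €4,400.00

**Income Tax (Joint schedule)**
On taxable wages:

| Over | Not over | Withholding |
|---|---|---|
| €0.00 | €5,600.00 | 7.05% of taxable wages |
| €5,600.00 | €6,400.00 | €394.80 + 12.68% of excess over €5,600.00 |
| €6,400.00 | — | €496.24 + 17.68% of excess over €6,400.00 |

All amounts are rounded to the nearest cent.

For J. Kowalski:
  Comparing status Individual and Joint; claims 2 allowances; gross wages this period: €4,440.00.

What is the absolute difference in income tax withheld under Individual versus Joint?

Income Tax (Individual): taxable = €4,440.00 − 2×€466.00 = €3,508.00
  €123.20 + 12.5% × (€3,508.00 − €2,800.00) = €123.20 + 12.5% × €708.00 = €211.70
Income Tax (Joint): taxable = €4,440.00 − 2×€466.00 = €3,508.00
  7.05% × €3,508.00 = €247.31
Difference: |€211.70 − €247.31| = €35.61 (higher under Joint)

€35.61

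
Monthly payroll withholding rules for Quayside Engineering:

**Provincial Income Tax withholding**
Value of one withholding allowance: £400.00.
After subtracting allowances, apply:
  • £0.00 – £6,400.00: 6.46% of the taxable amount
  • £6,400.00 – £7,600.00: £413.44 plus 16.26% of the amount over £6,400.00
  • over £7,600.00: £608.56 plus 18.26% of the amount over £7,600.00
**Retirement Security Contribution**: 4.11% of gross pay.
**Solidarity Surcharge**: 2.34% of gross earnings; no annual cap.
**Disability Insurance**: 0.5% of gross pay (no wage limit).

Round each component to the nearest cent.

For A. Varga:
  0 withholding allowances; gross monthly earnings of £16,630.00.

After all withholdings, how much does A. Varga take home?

Provincial Income Tax: taxable = £16,630.00
  £608.56 + 18.26% × (£16,630.00 − £7,600.00) = £608.56 + 18.26% × £9,030.00 = £2,257.44
Retirement Security Contribution: 4.11% × £16,630.00 = £683.49
Solidarity Surcharge: 2.34% × £16,630.00 = £389.14
Disability Insurance: 0.5% × £16,630.00 = £83.15
Total withheld: £2,257.44 + £683.49 + £389.14 + £83.15 = £3,413.22
Net pay: £16,630.00 − £3,413.22 = £13,216.78

£13,216.78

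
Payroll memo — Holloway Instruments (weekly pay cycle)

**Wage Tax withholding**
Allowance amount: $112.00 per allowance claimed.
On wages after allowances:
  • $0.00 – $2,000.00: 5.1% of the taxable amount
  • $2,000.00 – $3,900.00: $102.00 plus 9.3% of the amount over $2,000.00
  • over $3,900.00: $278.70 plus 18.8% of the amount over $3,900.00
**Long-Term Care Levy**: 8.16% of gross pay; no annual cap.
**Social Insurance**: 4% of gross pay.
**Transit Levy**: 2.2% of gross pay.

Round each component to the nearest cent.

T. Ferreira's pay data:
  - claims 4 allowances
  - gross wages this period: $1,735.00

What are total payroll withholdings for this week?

Wage Tax: taxable = $1,735.00 − 4×$112.00 = $1,287.00
  5.1% × $1,287.00 = $65.64
Long-Term Care Levy: 8.16% × $1,735.00 = $141.58
Social Insurance: 4% × $1,735.00 = $69.40
Transit Levy: 2.2% × $1,735.00 = $38.17
Total: $65.64 + $141.58 + $69.40 + $38.17 = $314.79

$314.79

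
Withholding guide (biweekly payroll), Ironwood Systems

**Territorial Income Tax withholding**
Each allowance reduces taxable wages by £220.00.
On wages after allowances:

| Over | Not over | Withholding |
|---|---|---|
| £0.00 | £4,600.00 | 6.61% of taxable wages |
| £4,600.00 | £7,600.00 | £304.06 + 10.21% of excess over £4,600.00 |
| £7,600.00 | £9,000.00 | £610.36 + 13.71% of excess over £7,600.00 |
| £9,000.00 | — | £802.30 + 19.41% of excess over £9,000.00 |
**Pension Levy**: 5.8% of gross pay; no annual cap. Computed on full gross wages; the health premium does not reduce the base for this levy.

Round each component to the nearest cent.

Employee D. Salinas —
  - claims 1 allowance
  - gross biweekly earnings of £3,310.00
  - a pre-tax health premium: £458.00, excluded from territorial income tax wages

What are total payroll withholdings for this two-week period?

£365.96

Territorial Income Tax: taxable = £3,310.00 − £458.00 − 1×£220.00 = £2,632.00
  6.61% × £2,632.00 = £173.98
Pension Levy: 5.8% × £3,310.00 = £191.98
Total: £173.98 + £191.98 = £365.96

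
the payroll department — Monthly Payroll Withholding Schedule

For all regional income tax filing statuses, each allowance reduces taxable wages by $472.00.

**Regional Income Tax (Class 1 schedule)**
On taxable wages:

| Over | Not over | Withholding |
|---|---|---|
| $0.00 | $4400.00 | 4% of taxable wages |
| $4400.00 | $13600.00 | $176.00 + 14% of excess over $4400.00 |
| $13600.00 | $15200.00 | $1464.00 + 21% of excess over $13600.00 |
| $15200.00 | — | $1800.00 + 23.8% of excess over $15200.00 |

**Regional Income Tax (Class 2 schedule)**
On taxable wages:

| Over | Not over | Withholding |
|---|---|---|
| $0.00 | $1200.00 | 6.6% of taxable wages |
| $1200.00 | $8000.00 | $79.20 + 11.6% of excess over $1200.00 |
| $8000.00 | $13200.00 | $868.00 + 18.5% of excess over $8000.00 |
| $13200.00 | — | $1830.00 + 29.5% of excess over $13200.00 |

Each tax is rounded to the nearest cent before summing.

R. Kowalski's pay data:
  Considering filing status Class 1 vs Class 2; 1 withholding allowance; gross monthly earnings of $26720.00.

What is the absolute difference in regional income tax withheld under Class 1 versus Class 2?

Regional Income Tax (Class 1): taxable = $26720.00 − 1×$472.00 = $26248.00
  $1800.00 + 23.8% × ($26248.00 − $15200.00) = $1800.00 + 23.8% × $11048.00 = $4429.42
Regional Income Tax (Class 2): taxable = $26720.00 − 1×$472.00 = $26248.00
  $1830.00 + 29.5% × ($26248.00 − $13200.00) = $1830.00 + 29.5% × $13048.00 = $5679.16
Difference: |$4429.42 − $5679.16| = $1249.74 (higher under Class 2)

$1249.74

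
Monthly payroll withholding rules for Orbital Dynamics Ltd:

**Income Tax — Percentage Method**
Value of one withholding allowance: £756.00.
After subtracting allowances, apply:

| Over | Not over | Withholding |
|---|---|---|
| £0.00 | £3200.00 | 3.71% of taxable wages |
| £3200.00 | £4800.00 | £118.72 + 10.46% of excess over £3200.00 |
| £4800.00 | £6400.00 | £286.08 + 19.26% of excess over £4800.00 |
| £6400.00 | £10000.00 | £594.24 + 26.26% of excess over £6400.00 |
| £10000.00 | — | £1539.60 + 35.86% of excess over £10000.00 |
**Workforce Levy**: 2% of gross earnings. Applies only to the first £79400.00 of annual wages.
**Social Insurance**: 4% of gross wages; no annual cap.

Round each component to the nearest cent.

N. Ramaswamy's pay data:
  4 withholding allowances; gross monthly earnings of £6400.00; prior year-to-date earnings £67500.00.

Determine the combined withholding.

Income Tax: taxable = £6400.00 − 4×£756.00 = £3376.00
  £118.72 + 10.46% × (£3376.00 − £3200.00) = £118.72 + 10.46% × £176.00 = £137.13
Workforce Levy: 2% × £6400.00 = £128.00
Social Insurance: 4% × £6400.00 = £256.00
Total: £137.13 + £128.00 + £256.00 = £521.13

£521.13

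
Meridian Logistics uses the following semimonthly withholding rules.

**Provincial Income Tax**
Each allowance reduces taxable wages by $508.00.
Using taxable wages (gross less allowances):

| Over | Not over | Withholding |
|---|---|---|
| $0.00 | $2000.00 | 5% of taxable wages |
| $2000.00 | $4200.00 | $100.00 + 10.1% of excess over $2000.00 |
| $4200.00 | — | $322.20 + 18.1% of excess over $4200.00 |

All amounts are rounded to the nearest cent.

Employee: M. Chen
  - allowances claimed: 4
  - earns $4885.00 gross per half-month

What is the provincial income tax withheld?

$186.15

Provincial Income Tax: taxable = $4885.00 − 4×$508.00 = $2853.00
  $100.00 + 10.1% × ($2853.00 − $2000.00) = $100.00 + 10.1% × $853.00 = $186.15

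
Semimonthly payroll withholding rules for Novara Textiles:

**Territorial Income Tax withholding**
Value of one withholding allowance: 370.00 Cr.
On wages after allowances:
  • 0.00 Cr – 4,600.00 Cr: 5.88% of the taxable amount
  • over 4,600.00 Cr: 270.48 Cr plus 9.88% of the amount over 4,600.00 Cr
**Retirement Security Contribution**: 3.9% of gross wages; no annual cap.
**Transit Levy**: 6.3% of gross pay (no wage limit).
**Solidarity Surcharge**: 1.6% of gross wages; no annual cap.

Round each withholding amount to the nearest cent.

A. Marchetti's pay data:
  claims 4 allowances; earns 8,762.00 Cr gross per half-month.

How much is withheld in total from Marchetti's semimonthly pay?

Territorial Income Tax: taxable = 8,762.00 Cr − 4×370.00 Cr = 7,282.00 Cr
  270.48 Cr + 9.88% × (7,282.00 Cr − 4,600.00 Cr) = 270.48 Cr + 9.88% × 2,682.00 Cr = 535.46 Cr
Retirement Security Contribution: 3.9% × 8,762.00 Cr = 341.72 Cr
Transit Levy: 6.3% × 8,762.00 Cr = 552.01 Cr
Solidarity Surcharge: 1.6% × 8,762.00 Cr = 140.19 Cr
Total: 535.46 Cr + 341.72 Cr + 552.01 Cr + 140.19 Cr = 1,569.38 Cr

1,569.38 Cr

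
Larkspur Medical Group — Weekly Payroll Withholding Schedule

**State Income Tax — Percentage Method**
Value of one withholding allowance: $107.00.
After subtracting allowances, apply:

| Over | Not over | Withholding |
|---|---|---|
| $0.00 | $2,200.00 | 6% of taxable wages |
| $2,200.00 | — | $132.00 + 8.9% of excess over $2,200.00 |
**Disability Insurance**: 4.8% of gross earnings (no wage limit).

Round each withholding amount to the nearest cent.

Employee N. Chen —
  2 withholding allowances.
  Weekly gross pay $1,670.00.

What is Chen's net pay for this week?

State Income Tax: taxable = $1,670.00 − 2×$107.00 = $1,456.00
  6% × $1,456.00 = $87.36
Disability Insurance: 4.8% × $1,670.00 = $80.16
Total withheld: $87.36 + $80.16 = $167.52
Net pay: $1,670.00 − $167.52 = $1,502.48

$1,502.48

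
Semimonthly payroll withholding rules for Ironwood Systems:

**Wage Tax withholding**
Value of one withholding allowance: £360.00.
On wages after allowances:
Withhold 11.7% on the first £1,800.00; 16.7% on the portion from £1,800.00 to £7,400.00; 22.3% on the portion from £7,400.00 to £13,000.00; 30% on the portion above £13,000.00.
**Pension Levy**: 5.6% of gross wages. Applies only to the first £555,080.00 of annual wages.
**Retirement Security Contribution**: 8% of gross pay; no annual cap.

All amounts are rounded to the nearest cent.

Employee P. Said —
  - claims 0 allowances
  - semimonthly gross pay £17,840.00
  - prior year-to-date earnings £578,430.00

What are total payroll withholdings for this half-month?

£5,273.80

Wage Tax: taxable = £17,840.00
  £2,394.60 + 30% × (£17,840.00 − £13,000.00) = £2,394.60 + 30% × £4,840.00 = £3,846.60
Pension Levy: YTD £578,430.00 ≥ cap £555,080.00 → £0.00
Retirement Security Contribution: 8% × £17,840.00 = £1,427.20
Total: £3,846.60 + £0.00 + £1,427.20 = £5,273.80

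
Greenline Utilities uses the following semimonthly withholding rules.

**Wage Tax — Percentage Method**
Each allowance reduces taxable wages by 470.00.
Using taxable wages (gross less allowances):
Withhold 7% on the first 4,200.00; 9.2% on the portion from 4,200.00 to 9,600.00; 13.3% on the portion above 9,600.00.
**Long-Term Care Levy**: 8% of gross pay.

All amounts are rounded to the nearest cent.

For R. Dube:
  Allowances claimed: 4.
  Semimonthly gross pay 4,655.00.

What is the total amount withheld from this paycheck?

Wage Tax: taxable = 4,655.00 − 4×470.00 = 2,775.00
  7% × 2,775.00 = 194.25
Long-Term Care Levy: 8% × 4,655.00 = 372.40
Total: 194.25 + 372.40 = 566.65

566.65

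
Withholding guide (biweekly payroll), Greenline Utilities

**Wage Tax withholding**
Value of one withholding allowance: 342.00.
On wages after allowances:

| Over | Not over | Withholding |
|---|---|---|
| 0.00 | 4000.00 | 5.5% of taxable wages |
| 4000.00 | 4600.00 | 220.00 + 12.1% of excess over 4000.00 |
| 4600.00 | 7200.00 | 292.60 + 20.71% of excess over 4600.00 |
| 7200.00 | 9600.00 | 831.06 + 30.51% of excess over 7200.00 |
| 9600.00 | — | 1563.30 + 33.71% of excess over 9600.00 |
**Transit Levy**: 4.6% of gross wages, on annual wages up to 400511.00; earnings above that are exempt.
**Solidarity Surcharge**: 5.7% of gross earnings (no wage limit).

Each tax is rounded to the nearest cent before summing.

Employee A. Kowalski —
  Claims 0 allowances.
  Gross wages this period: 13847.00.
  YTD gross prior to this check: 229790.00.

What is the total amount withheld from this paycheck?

Wage Tax: taxable = 13847.00
  1563.30 + 33.71% × (13847.00 − 9600.00) = 1563.30 + 33.71% × 4247.00 = 2994.96
Transit Levy: 4.6% × 13847.00 = 636.96
Solidarity Surcharge: 5.7% × 13847.00 = 789.28
Total: 2994.96 + 636.96 + 789.28 = 4421.20

4421.20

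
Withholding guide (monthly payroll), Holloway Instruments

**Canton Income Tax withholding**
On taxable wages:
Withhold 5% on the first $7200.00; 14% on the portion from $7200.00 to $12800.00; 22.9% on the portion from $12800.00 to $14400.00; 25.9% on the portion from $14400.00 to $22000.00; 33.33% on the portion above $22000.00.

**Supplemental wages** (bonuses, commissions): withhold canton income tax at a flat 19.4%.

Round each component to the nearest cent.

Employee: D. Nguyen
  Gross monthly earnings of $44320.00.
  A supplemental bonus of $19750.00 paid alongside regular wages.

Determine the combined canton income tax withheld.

Canton Income Tax: taxable = $44320.00
  $3478.80 + 33.33% × ($44320.00 − $22000.00) = $3478.80 + 33.33% × $22320.00 = $10918.06
Supplemental (19.4% flat on bonus): 19.4% × $19750.00 = $3831.50
Total canton income tax: $10918.06 + $3831.50 = $14749.56

$14749.56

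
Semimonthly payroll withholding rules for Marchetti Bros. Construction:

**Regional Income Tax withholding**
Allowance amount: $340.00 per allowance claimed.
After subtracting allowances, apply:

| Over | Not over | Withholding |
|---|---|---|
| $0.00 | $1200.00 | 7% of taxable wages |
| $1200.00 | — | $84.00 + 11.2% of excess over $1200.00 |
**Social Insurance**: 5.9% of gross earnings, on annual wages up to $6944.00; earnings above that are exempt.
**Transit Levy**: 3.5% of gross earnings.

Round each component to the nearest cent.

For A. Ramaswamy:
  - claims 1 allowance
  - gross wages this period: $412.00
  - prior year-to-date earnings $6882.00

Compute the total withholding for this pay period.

$23.12

Regional Income Tax: taxable = $412.00 − 1×$340.00 = $72.00
  7% × $72.00 = $5.04
Social Insurance: cap $6944.00 − YTD $6882.00 = $62.00 subject; 5.9% × $62.00 = $3.66
Transit Levy: 3.5% × $412.00 = $14.42
Total: $5.04 + $3.66 + $14.42 = $23.12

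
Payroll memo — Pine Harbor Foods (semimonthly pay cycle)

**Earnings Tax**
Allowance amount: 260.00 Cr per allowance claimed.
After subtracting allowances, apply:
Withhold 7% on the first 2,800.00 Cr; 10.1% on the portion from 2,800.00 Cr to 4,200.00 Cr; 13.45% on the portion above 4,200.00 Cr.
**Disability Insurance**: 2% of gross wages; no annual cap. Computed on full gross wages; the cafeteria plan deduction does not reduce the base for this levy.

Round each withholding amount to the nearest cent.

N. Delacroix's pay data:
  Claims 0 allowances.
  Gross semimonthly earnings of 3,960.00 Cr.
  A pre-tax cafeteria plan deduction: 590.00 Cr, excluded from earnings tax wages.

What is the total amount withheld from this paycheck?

332.77 Cr

Earnings Tax: taxable = 3,960.00 Cr − 590.00 Cr = 3,370.00 Cr
  196.00 Cr + 10.1% × (3,370.00 Cr − 2,800.00 Cr) = 196.00 Cr + 10.1% × 570.00 Cr = 253.57 Cr
Disability Insurance: 2% × 3,960.00 Cr = 79.20 Cr
Total: 253.57 Cr + 79.20 Cr = 332.77 Cr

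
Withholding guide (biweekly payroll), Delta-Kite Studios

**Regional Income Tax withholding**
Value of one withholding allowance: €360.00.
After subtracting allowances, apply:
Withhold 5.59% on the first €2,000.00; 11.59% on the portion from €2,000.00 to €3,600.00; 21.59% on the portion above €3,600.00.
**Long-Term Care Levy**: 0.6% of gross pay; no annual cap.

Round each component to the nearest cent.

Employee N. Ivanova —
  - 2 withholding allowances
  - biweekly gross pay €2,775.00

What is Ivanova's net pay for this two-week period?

€2,640.18

Regional Income Tax: taxable = €2,775.00 − 2×€360.00 = €2,055.00
  €111.80 + 11.59% × (€2,055.00 − €2,000.00) = €111.80 + 11.59% × €55.00 = €118.17
Long-Term Care Levy: 0.6% × €2,775.00 = €16.65
Total withheld: €118.17 + €16.65 = €134.82
Net pay: €2,775.00 − €134.82 = €2,640.18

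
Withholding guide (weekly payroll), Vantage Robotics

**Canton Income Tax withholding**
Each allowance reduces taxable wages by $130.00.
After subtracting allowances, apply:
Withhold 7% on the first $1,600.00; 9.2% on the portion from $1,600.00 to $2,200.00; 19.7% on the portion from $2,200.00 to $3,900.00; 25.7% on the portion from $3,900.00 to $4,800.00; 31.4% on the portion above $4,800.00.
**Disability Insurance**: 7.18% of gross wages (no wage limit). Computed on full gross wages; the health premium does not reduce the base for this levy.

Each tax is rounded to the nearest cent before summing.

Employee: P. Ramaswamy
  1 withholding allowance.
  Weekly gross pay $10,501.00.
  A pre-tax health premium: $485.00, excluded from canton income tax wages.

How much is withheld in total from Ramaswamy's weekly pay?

Canton Income Tax: taxable = $10,501.00 − $485.00 − 1×$130.00 = $9,886.00
  $733.40 + 31.4% × ($9,886.00 − $4,800.00) = $733.40 + 31.4% × $5,086.00 = $2,330.40
Disability Insurance: 7.18% × $10,501.00 = $753.97
Total: $2,330.40 + $753.97 = $3,084.37

$3,084.37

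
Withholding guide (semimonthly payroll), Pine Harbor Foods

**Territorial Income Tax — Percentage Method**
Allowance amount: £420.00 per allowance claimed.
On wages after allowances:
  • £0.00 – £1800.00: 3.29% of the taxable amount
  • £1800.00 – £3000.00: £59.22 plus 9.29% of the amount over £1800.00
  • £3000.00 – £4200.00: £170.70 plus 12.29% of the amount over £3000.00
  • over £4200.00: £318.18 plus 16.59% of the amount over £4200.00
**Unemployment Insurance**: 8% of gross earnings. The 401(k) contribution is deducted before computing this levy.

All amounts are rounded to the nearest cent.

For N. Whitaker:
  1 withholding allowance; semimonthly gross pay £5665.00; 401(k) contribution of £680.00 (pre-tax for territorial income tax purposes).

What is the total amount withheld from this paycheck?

£777.53

Territorial Income Tax: taxable = £5665.00 − £680.00 − 1×£420.00 = £4565.00
  £318.18 + 16.59% × (£4565.00 − £4200.00) = £318.18 + 16.59% × £365.00 = £378.73
Unemployment Insurance: 8% × £4985.00 = £398.80
Total: £378.73 + £398.80 = £777.53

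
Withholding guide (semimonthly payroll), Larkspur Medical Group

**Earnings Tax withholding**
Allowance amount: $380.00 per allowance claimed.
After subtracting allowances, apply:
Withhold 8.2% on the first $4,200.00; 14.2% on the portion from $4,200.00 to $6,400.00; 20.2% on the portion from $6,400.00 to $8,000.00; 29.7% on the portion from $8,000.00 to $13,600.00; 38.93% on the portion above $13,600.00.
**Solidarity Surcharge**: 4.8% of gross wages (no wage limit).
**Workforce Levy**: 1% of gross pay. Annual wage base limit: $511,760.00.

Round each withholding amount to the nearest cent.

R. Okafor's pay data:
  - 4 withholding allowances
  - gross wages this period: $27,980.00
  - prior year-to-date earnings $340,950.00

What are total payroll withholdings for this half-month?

$9,272.44

Earnings Tax: taxable = $27,980.00 − 4×$380.00 = $26,460.00
  $2,643.20 + 38.93% × ($26,460.00 − $13,600.00) = $2,643.20 + 38.93% × $12,860.00 = $7,649.60
Solidarity Surcharge: 4.8% × $27,980.00 = $1,343.04
Workforce Levy: 1% × $27,980.00 = $279.80
Total: $7,649.60 + $1,343.04 + $279.80 = $9,272.44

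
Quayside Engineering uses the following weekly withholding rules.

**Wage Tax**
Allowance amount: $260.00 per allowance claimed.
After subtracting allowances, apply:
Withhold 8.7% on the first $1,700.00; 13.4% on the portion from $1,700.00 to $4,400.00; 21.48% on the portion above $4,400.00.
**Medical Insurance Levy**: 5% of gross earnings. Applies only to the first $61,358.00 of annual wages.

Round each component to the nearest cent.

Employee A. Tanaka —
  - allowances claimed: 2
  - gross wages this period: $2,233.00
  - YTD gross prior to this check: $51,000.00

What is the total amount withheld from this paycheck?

Wage Tax: taxable = $2,233.00 − 2×$260.00 = $1,713.00
  $147.90 + 13.4% × ($1,713.00 − $1,700.00) = $147.90 + 13.4% × $13.00 = $149.64
Medical Insurance Levy: 5% × $2,233.00 = $111.65
Total: $149.64 + $111.65 = $261.29

$261.29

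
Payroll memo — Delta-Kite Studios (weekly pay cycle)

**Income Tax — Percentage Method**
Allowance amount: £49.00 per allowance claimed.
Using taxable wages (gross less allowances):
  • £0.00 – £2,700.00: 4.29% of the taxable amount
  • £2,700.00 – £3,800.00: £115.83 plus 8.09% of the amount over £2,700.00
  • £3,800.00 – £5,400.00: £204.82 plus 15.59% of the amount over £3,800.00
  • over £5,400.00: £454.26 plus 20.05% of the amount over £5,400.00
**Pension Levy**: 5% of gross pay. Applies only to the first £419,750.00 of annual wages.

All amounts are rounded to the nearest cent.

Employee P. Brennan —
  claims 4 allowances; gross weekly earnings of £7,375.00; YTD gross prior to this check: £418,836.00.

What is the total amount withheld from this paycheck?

Income Tax: taxable = £7,375.00 − 4×£49.00 = £7,179.00
  £454.26 + 20.05% × (£7,179.00 − £5,400.00) = £454.26 + 20.05% × £1,779.00 = £810.95
Pension Levy: cap £419,750.00 − YTD £418,836.00 = £914.00 subject; 5% × £914.00 = £45.70
Total: £810.95 + £45.70 = £856.65

£856.65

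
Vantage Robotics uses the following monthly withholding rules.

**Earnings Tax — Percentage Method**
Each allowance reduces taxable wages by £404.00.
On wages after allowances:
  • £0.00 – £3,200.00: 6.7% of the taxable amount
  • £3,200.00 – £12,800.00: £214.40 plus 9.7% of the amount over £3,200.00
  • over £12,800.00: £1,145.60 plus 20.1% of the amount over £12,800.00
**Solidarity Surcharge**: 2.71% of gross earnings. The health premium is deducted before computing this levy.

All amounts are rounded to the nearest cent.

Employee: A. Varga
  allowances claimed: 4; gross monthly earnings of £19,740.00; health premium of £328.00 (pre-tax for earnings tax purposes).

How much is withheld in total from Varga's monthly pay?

Earnings Tax: taxable = £19,740.00 − £328.00 − 4×£404.00 = £17,796.00
  £1,145.60 + 20.1% × (£17,796.00 − £12,800.00) = £1,145.60 + 20.1% × £4,996.00 = £2,149.80
Solidarity Surcharge: 2.71% × £19,412.00 = £526.07
Total: £2,149.80 + £526.07 = £2,675.87

£2,675.87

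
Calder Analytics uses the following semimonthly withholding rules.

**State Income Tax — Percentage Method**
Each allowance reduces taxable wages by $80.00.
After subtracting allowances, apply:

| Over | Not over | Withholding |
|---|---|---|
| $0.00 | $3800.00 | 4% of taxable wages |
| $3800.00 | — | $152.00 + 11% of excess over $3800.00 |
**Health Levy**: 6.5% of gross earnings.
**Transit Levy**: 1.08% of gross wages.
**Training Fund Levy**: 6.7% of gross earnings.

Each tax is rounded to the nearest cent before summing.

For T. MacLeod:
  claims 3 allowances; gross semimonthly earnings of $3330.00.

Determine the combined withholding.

$599.12

State Income Tax: taxable = $3330.00 − 3×$80.00 = $3090.00
  4% × $3090.00 = $123.60
Health Levy: 6.5% × $3330.00 = $216.45
Transit Levy: 1.08% × $3330.00 = $35.96
Training Fund Levy: 6.7% × $3330.00 = $223.11
Total: $123.60 + $216.45 + $35.96 + $223.11 = $599.12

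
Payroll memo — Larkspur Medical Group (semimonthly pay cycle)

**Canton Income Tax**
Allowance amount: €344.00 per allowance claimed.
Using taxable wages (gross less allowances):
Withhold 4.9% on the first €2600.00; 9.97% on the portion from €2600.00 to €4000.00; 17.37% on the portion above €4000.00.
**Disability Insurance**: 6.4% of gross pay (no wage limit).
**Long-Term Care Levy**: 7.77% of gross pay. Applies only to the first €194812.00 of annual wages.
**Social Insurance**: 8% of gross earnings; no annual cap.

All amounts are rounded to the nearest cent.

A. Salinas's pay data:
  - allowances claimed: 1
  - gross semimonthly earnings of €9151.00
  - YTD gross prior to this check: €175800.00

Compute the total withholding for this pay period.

€3130.73

Canton Income Tax: taxable = €9151.00 − 1×€344.00 = €8807.00
  €266.98 + 17.37% × (€8807.00 − €4000.00) = €266.98 + 17.37% × €4807.00 = €1101.96
Disability Insurance: 6.4% × €9151.00 = €585.66
Long-Term Care Levy: 7.77% × €9151.00 = €711.03
Social Insurance: 8% × €9151.00 = €732.08
Total: €1101.96 + €585.66 + €711.03 + €732.08 = €3130.73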